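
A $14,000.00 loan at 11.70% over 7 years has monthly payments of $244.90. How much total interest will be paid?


Total paid over the life of the loan = PMT × n.
Total paid = $244.90 × 84 = $20,571.60
Total interest = total paid − principal = $20,571.60 − $14,000.00 = $6,571.60

Total interest = (PMT × n) - PV = $6,571.60


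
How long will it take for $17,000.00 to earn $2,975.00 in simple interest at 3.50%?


Rearrange the simple interest formula for t:
I = P × r × t  ⇒  t = I / (P × r)
t = $2,975.00 / ($17,000.00 × 0.035)
t = 5

t = I/(P×r) = 5 years


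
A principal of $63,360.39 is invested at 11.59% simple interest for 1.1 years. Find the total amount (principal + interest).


Total amount formula: A = P(1 + rt) = P + P·r·t
Interest: I = P × r × t = $63,360.39 × 0.1159 × 1.1 = $8,077.82
A = P + I = $63,360.39 + $8,077.82 = $71,438.21

A = P + I = P(1 + rt) = $71,438.21


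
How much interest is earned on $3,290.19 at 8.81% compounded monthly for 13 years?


Compound interest earned = final amount − principal.
A = P(1 + r/n)^(nt) = $3,290.19 × (1 + 0.0881/12)^(12 × 13) = $10,299.15
Interest = A − P = $10,299.15 − $3,290.19 = $7,008.96

Interest = A - P = $7,008.96


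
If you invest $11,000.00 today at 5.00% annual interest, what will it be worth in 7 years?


Future value formula: FV = PV × (1 + r)^t
FV = $11,000.00 × (1 + 0.05)^7
FV = $11,000.00 × 1.407100
FV = $15,478.10

FV = PV × (1 + r)^t = $15,478.10


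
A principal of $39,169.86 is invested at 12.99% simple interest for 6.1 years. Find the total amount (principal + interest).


Total amount formula: A = P(1 + rt) = P + P·r·t
Interest: I = P × r × t = $39,169.86 × 0.1299 × 6.1 = $31,037.81
A = P + I = $39,169.86 + $31,037.81 = $70,207.67

A = P + I = P(1 + rt) = $70,207.67


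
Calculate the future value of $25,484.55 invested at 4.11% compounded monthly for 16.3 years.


Compound interest formula: A = P(1 + r/n)^(nt)
A = $25,484.55 × (1 + 0.0411/12)^(12 × 16.3)
Growth factor: (1 + 0.0411/12)^195.6 = 1.951865
A = $25,484.55 × 1.951865
A = $49,742.40

A = P(1 + r/n)^(nt) = $49,742.40


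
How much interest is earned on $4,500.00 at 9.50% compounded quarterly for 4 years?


Compound interest earned = final amount − principal.
A = P(1 + r/n)^(nt) = $4,500.00 × (1 + 0.095/4)^(4 × 4) = $6,551.11
Interest = A − P = $6,551.11 − $4,500.00 = $2,051.11

Interest = A - P = $2,051.11


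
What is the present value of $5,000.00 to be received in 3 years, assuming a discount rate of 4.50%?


Present value formula: PV = FV / (1 + r)^t
PV = $5,000.00 / (1 + 0.045)^3
PV = $5,000.00 / 1.141166
PV = $4,381.48

PV = FV / (1 + r)^t = $4,381.48


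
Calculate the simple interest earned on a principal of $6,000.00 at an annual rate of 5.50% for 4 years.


Simple interest formula: I = P × r × t
I = $6,000.00 × 0.055 × 4
I = $1,320.00

I = P × r × t = $1,320.00


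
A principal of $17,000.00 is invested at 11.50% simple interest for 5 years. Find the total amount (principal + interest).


Total amount formula: A = P(1 + rt) = P + P·r·t
Interest: I = P × r × t = $17,000.00 × 0.115 × 5 = $9,775.00
A = P + I = $17,000.00 + $9,775.00 = $26,775.00

A = P + I = P(1 + rt) = $26,775.00


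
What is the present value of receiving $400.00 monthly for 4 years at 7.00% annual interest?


Present value of an ordinary annuity: PV = PMT × (1 − (1 + r)^(−n)) / r
Monthly rate r = 0.07/12 ≈ 0.00583333, n = 48
PV = $400.00 × (1 − (1 + 0.07/12)^(−48)) / (0.07/12)
PV = $400.00 × 41.760201
PV = $16,704.08

PV = PMT × (1-(1+r)^(-n))/r = $16,704.08


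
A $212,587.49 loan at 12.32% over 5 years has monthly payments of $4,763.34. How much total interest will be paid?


Total paid over the life of the loan = PMT × n.
Total paid = $4,763.34 × 60 = $285,800.40
Total interest = total paid − principal = $285,800.40 − $212,587.49 = $73,212.91

Total interest = (PMT × n) - PV = $73,212.91


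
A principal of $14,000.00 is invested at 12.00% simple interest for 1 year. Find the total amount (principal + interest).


Total amount formula: A = P(1 + rt) = P + P·r·t
Interest: I = P × r × t = $14,000.00 × 0.12 × 1 = $1,680.00
A = P + I = $14,000.00 + $1,680.00 = $15,680.00

A = P + I = P(1 + rt) = $15,680.00


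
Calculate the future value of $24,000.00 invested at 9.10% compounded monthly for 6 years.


Compound interest formula: A = P(1 + r/n)^(nt)
A = $24,000.00 × (1 + 0.091/12)^(12 × 6)
Growth factor: (1 + 0.091/12)^72 = 1.7227815
A = $24,000.00 × 1.7227815
A = $41,346.76

A = P(1 + r/n)^(nt) = $41,346.76


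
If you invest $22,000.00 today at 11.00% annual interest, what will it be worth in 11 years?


Future value formula: FV = PV × (1 + r)^t
FV = $22,000.00 × (1 + 0.11)^11
FV = $22,000.00 × 3.1517573
FV = $69,338.66

FV = PV × (1 + r)^t = $69,338.66


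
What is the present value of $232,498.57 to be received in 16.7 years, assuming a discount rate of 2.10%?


Present value formula: PV = FV / (1 + r)^t
PV = $232,498.57 / (1 + 0.021)^16.7
PV = $232,498.57 / 1.4149135
PV = $164,319.99

PV = FV / (1 + r)^t = $164,319.99


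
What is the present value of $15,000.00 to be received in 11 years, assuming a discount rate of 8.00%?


Present value formula: PV = FV / (1 + r)^t
PV = $15,000.00 / (1 + 0.08)^11
PV = $15,000.00 / 2.331639
PV = $6,433.24

PV = FV / (1 + r)^t = $6,433.24


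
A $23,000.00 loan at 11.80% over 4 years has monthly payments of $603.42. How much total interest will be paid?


Total paid over the life of the loan = PMT × n.
Total paid = $603.42 × 48 = $28,964.16
Total interest = total paid − principal = $28,964.16 − $23,000.00 = $5,964.16

Total interest = (PMT × n) - PV = $5,964.16


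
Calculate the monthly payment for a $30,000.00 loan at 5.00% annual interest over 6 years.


Loan payment formula: PMT = PV × r / (1 − (1 + r)^(−n))
Monthly rate r = 0.05/12 ≈ 0.00416667, n = 72 months
Denominator: 1 − (1 + 0.05/12)^(−72) = 0.258720
PMT = $30,000.00 × (0.05/12) / 0.258720
PMT = $483.15 per month

PMT = PV × r / (1-(1+r)^(-n)) = $483.15/month


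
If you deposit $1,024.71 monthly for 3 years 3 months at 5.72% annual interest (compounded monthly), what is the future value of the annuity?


Future value of an ordinary annuity: FV = PMT × ((1 + r)^n − 1) / r
Monthly rate r = 0.0572/12 ≈ 0.00476667, n = 39
FV = $1,024.71 × ((1 + 0.0572/12)^39 − 1) / (0.0572/12)
FV = $1,024.71 × 42.748962
FV = $43,805.29

FV = PMT × ((1+r)^n - 1)/r = $43,805.29


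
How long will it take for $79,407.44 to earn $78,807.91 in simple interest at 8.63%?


Rearrange the simple interest formula for t:
I = P × r × t  ⇒  t = I / (P × r)
t = $78,807.91 / ($79,407.44 × 0.0863)
t = 11.5

t = I/(P×r) = 11.5 years


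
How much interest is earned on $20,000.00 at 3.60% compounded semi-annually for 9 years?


Compound interest earned = final amount − principal.
A = P(1 + r/n)^(nt) = $20,000.00 × (1 + 0.036/2)^(2 × 9) = $27,573.38
Interest = A − P = $27,573.38 − $20,000.00 = $7,573.38

Interest = A - P = $7,573.38


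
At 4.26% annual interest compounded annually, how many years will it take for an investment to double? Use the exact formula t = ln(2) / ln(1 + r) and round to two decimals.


Doubling condition: (1 + r)^t = 2
Take ln of both sides: t × ln(1 + r) = ln(2)
t = ln(2) / ln(1 + r)
t = 0.693147 / 0.041718
t = 16.62

t = ln(2) / ln(1 + r) = 16.62 years


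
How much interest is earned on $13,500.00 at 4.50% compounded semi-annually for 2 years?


Compound interest earned = final amount − principal.
A = P(1 + r/n)^(nt) = $13,500.00 × (1 + 0.045/2)^(2 × 2) = $14,756.62
Interest = A − P = $14,756.62 − $13,500.00 = $1,256.62

Interest = A - P = $1,256.62


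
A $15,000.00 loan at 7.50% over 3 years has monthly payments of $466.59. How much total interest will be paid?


Total paid over the life of the loan = PMT × n.
Total paid = $466.59 × 36 = $16,797.24
Total interest = total paid − principal = $16,797.24 − $15,000.00 = $1,797.24

Total interest = (PMT × n) - PV = $1,797.24


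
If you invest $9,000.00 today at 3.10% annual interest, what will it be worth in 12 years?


Future value formula: FV = PV × (1 + r)^t
FV = $9,000.00 × (1 + 0.031)^12
FV = $9,000.00 × 1.442461
FV = $12,982.15

FV = PV × (1 + r)^t = $12,982.15


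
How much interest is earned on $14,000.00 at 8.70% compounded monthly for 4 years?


Compound interest earned = final amount − principal.
A = P(1 + r/n)^(nt) = $14,000.00 × (1 + 0.087/12)^(12 × 4) = $19,802.38
Interest = A − P = $19,802.38 − $14,000.00 = $5,802.38

Interest = A - P = $5,802.38


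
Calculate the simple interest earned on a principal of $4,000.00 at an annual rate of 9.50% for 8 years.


Simple interest formula: I = P × r × t
I = $4,000.00 × 0.095 × 8
I = $3,040.00

I = P × r × t = $3,040.00


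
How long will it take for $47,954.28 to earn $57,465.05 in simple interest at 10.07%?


Rearrange the simple interest formula for t:
I = P × r × t  ⇒  t = I / (P × r)
t = $57,465.05 / ($47,954.28 × 0.1007)
t = 11.9

t = I/(P×r) = 11.9 years


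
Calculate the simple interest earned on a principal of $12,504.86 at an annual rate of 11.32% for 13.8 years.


Simple interest formula: I = P × r × t
I = $12,504.86 × 0.1132 × 13.8
I = $19,534.59

I = P × r × t = $19,534.59


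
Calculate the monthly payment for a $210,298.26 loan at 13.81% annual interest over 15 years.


Loan payment formula: PMT = PV × r / (1 − (1 + r)^(−n))
Monthly rate r = 0.1381/12 ≈ 0.01150833, n = 180 months
Denominator: 1 − (1 + 0.1381/12)^(−180) = 0.872504
PMT = $210,298.26 × (0.1381/12) / 0.872504
PMT = $2,773.84 per month

PMT = PV × r / (1-(1+r)^(-n)) = $2,773.84/month


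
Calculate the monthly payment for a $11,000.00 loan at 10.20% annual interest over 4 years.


Loan payment formula: PMT = PV × r / (1 − (1 + r)^(−n))
Monthly rate r = 0.102/12 = 0.0085, n = 48 months
Denominator: 1 − (1 + 0.102/12)^(−48) = 0.333874
PMT = $11,000.00 × (0.102/12) / 0.333874
PMT = $280.05 per month

PMT = PV × r / (1-(1+r)^(-n)) = $280.05/month


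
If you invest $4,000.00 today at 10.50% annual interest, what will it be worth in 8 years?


Future value formula: FV = PV × (1 + r)^t
FV = $4,000.00 × (1 + 0.105)^8
FV = $4,000.00 × 2.222789
FV = $8,891.16

FV = PV × (1 + r)^t = $8,891.16


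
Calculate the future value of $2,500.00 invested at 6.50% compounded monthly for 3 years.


Compound interest formula: A = P(1 + r/n)^(nt)
A = $2,500.00 × (1 + 0.065/12)^(12 × 3)
Growth factor: (1 + 0.065/12)^36 = 1.214672
A = $2,500.00 × 1.214672
A = $3,036.68

A = P(1 + r/n)^(nt) = $3,036.68


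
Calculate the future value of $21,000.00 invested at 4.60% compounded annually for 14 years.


Compound interest formula: A = P(1 + r/n)^(nt)
A = $21,000.00 × (1 + 0.046/1)^(1 × 14)
Growth factor: (1 + 0.046/1)^14 = 1.8769106
A = $21,000.00 × 1.8769106
A = $39,415.12

A = P(1 + r/n)^(nt) = $39,415.12


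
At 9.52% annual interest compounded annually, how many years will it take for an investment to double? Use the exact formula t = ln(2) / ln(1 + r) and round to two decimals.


Doubling condition: (1 + r)^t = 2
Take ln of both sides: t × ln(1 + r) = ln(2)
t = ln(2) / ln(1 + r)
t = 0.693147 / 0.090937
t = 7.62

t = ln(2) / ln(1 + r) = 7.62 years


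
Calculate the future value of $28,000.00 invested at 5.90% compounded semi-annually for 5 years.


Compound interest formula: A = P(1 + r/n)^(nt)
A = $28,000.00 × (1 + 0.059/2)^(2 × 5)
Growth factor: (1 + 0.059/2)^10 = 1.3374067
A = $28,000.00 × 1.3374067
A = $37,447.39

A = P(1 + r/n)^(nt) = $37,447.39


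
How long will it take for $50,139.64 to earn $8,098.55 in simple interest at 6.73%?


Rearrange the simple interest formula for t:
I = P × r × t  ⇒  t = I / (P × r)
t = $8,098.55 / ($50,139.64 × 0.0673)
t = 2.4

t = I/(P×r) = 2.4 years


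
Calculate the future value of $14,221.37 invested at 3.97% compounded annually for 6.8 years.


Compound interest formula: A = P(1 + r/n)^(nt)
A = $14,221.37 × (1 + 0.0397/1)^(1 × 6.8)
Growth factor: (1 + 0.0397/1)^6.8 = 1.303091
A = $14,221.37 × 1.303091
A = $18,531.74

A = P(1 + r/n)^(nt) = $18,531.74


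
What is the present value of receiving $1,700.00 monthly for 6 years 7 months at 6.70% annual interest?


Present value of an ordinary annuity: PV = PMT × (1 − (1 + r)^(−n)) / r
Monthly rate r = 0.067/12 ≈ 0.00558333, n = 79
PV = $1,700.00 × (1 − (1 + 0.067/12)^(−79)) / (0.067/12)
PV = $1,700.00 × 63.738122
PV = $108,354.81

PV = PMT × (1-(1+r)^(-n))/r = $108,354.81


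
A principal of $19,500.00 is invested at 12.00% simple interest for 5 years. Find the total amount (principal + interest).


Total amount formula: A = P(1 + rt) = P + P·r·t
Interest: I = P × r × t = $19,500.00 × 0.12 × 5 = $11,700.00
A = P + I = $19,500.00 + $11,700.00 = $31,200.00

A = P + I = P(1 + rt) = $31,200.00


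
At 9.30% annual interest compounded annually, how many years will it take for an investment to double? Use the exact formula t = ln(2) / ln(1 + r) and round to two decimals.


Doubling condition: (1 + r)^t = 2
Take ln of both sides: t × ln(1 + r) = ln(2)
t = ln(2) / ln(1 + r)
t = 0.693147 / 0.088926
t = 7.79

t = ln(2) / ln(1 + r) = 7.79 years


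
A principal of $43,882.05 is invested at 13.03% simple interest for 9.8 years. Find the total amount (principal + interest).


Total amount formula: A = P(1 + rt) = P + P·r·t
Interest: I = P × r × t = $43,882.05 × 0.1303 × 9.8 = $56,034.74
A = P + I = $43,882.05 + $56,034.74 = $99,916.79

A = P + I = P(1 + rt) = $99,916.79


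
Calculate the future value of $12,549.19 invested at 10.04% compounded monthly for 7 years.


Compound interest formula: A = P(1 + r/n)^(nt)
A = $12,549.19 × (1 + 0.1004/12)^(12 × 7)
Growth factor: (1 + 0.1004/12)^84 = 2.013504
A = $12,549.19 × 2.013504
A = $25,267.84

A = P(1 + r/n)^(nt) = $25,267.84


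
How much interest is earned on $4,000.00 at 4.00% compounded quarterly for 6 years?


Compound interest earned = final amount − principal.
A = P(1 + r/n)^(nt) = $4,000.00 × (1 + 0.04/4)^(4 × 6) = $5,078.94
Interest = A − P = $5,078.94 − $4,000.00 = $1,078.94

Interest = A - P = $1,078.94


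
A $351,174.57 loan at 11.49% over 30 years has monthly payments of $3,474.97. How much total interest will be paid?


Total paid over the life of the loan = PMT × n.
Total paid = $3,474.97 × 360 = $1,250,989.20
Total interest = total paid − principal = $1,250,989.20 − $351,174.57 = $899,814.63

Total interest = (PMT × n) - PV = $899,814.63


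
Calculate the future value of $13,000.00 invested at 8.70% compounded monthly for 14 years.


Compound interest formula: A = P(1 + r/n)^(nt)
A = $13,000.00 × (1 + 0.087/12)^(12 × 14)
Growth factor: (1 + 0.087/12)^168 = 3.365599
A = $13,000.00 × 3.365599
A = $43,752.79

A = P(1 + r/n)^(nt) = $43,752.79


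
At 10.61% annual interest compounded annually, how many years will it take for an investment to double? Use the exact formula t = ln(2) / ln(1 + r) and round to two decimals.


Doubling condition: (1 + r)^t = 2
Take ln of both sides: t × ln(1 + r) = ln(2)
t = ln(2) / ln(1 + r)
t = 0.693147 / 0.100840
t = 6.87

t = ln(2) / ln(1 + r) = 6.87 years


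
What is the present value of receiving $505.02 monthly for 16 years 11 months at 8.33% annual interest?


Present value of an ordinary annuity: PV = PMT × (1 − (1 + r)^(−n)) / r
Monthly rate r = 0.0833/12 ≈ 0.00694167, n = 203
PV = $505.02 × (1 − (1 + 0.0833/12)^(−203)) / (0.0833/12)
PV = $505.02 × 108.685519
PV = $54,888.36

PV = PMT × (1-(1+r)^(-n))/r = $54,888.36


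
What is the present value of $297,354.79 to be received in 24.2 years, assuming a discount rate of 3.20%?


Present value formula: PV = FV / (1 + r)^t
PV = $297,354.79 / (1 + 0.032)^24.2
PV = $297,354.79 / 2.1431308
PV = $138,747.85

PV = FV / (1 + r)^t = $138,747.85


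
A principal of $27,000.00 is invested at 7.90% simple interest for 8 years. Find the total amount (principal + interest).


Total amount formula: A = P(1 + rt) = P + P·r·t
Interest: I = P × r × t = $27,000.00 × 0.079 × 8 = $17,064.00
A = P + I = $27,000.00 + $17,064.00 = $44,064.00

A = P + I = P(1 + rt) = $44,064.00


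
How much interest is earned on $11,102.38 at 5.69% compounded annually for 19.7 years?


Compound interest earned = final amount − principal.
A = P(1 + r/n)^(nt) = $11,102.38 × (1 + 0.0569/1)^(1 × 19.7) = $33,028.12
Interest = A − P = $33,028.12 − $11,102.38 = $21,925.74

Interest = A - P = $21,925.74


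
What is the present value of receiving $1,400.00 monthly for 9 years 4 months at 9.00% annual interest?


Present value of an ordinary annuity: PV = PMT × (1 − (1 + r)^(−n)) / r
Monthly rate r = 0.09/12 = 0.0075, n = 112
PV = $1,400.00 × (1 − (1 + 0.09/12)^(−112)) / (0.09/12)
PV = $1,400.00 × 75.591230
PV = $105,827.72

PV = PMT × (1-(1+r)^(-n))/r = $105,827.72


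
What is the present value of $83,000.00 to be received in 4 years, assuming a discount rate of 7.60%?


Present value formula: PV = FV / (1 + r)^t
PV = $83,000.00 / (1 + 0.076)^4
PV = $83,000.00 / 1.3404453
PV = $61,919.72

PV = FV / (1 + r)^t = $61,919.72


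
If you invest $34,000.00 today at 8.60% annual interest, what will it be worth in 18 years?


Future value formula: FV = PV × (1 + r)^t
FV = $34,000.00 × (1 + 0.086)^18
FV = $34,000.00 × 4.41506249
FV = $150,112.12

FV = PV × (1 + r)^t = $150,112.12


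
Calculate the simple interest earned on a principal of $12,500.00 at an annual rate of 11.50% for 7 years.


Simple interest formula: I = P × r × t
I = $12,500.00 × 0.115 × 7
I = $10,062.50

I = P × r × t = $10,062.50


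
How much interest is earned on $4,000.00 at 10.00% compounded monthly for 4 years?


Compound interest earned = final amount − principal.
A = P(1 + r/n)^(nt) = $4,000.00 × (1 + 0.1/12)^(12 × 4) = $5,957.42
Interest = A − P = $5,957.42 − $4,000.00 = $1,957.42

Interest = A - P = $1,957.42


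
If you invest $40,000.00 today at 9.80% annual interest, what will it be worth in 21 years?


Future value formula: FV = PV × (1 + r)^t
FV = $40,000.00 × (1 + 0.098)^21
FV = $40,000.00 × 7.12277363
FV = $284,910.95

FV = PV × (1 + r)^t = $284,910.95


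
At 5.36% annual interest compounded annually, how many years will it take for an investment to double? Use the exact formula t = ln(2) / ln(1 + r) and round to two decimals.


Doubling condition: (1 + r)^t = 2
Take ln of both sides: t × ln(1 + r) = ln(2)
t = ln(2) / ln(1 + r)
t = 0.693147 / 0.052213
t = 13.28

t = ln(2) / ln(1 + r) = 13.28 years


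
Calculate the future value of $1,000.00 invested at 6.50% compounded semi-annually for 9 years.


Compound interest formula: A = P(1 + r/n)^(nt)
A = $1,000.00 × (1 + 0.065/2)^(2 × 9)
Growth factor: (1 + 0.065/2)^18 = 1.778366
A = $1,000.00 × 1.778366
A = $1,778.37

A = P(1 + r/n)^(nt) = $1,778.37


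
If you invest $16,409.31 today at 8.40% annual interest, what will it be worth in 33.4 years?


Future value formula: FV = PV × (1 + r)^t
FV = $16,409.31 × (1 + 0.084)^33.4
FV = $16,409.31 × 14.7903355
FV = $242,699.20

FV = PV × (1 + r)^t = $242,699.20


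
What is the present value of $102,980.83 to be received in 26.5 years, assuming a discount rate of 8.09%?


Present value formula: PV = FV / (1 + r)^t
PV = $102,980.83 / (1 + 0.0809)^26.5
PV = $102,980.83 / 7.858075
PV = $13,105.10

PV = FV / (1 + r)^t = $13,105.10


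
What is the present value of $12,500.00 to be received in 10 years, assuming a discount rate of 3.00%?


Present value formula: PV = FV / (1 + r)^t
PV = $12,500.00 / (1 + 0.03)^10
PV = $12,500.00 / 1.3439164
PV = $9,301.17

PV = FV / (1 + r)^t = $9,301.17


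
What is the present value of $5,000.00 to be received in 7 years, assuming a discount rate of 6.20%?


Present value formula: PV = FV / (1 + r)^t
PV = $5,000.00 / (1 + 0.062)^7
PV = $5,000.00 / 1.523602
PV = $3,281.70

PV = FV / (1 + r)^t = $3,281.70


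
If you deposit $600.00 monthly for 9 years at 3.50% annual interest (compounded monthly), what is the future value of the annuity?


Future value of an ordinary annuity: FV = PMT × ((1 + r)^n − 1) / r
Monthly rate r = 0.035/12 ≈ 0.00291667, n = 108
FV = $600.00 × ((1 + 0.035/12)^108 − 1) / (0.035/12)
FV = $600.00 × 126.730702
FV = $76,038.42

FV = PMT × ((1+r)^n - 1)/r = $76,038.42


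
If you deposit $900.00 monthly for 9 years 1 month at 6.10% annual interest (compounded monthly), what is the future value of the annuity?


Future value of an ordinary annuity: FV = PMT × ((1 + r)^n − 1) / r
Monthly rate r = 0.061/12 ≈ 0.00508333, n = 109
FV = $900.00 × ((1 + 0.061/12)^109 − 1) / (0.061/12)
FV = $900.00 × 145.161444
FV = $130,645.30

FV = PMT × ((1+r)^n - 1)/r = $130,645.30


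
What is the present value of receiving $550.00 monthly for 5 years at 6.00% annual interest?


Present value of an ordinary annuity: PV = PMT × (1 − (1 + r)^(−n)) / r
Monthly rate r = 0.06/12 = 0.005, n = 60
PV = $550.00 × (1 − (1 + 0.06/12)^(−60)) / (0.06/12)
PV = $550.00 × 51.725561
PV = $28,449.06

PV = PMT × (1-(1+r)^(-n))/r = $28,449.06


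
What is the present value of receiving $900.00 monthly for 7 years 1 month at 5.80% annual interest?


Present value of an ordinary annuity: PV = PMT × (1 − (1 + r)^(−n)) / r
Monthly rate r = 0.058/12 ≈ 0.00483333, n = 85
PV = $900.00 × (1 − (1 + 0.058/12)^(−85)) / (0.058/12)
PV = $900.00 × 69.568137
PV = $62,611.32

PV = PMT × (1-(1+r)^(-n))/r = $62,611.32


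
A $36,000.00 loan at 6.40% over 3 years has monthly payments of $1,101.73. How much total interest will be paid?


Total paid over the life of the loan = PMT × n.
Total paid = $1,101.73 × 36 = $39,662.28
Total interest = total paid − principal = $39,662.28 − $36,000.00 = $3,662.28

Total interest = (PMT × n) - PV = $3,662.28


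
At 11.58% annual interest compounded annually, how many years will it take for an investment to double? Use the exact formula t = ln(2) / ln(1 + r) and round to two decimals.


Doubling condition: (1 + r)^t = 2
Take ln of both sides: t × ln(1 + r) = ln(2)
t = ln(2) / ln(1 + r)
t = 0.693147 / 0.109572
t = 6.33

t = ln(2) / ln(1 + r) = 6.33 years


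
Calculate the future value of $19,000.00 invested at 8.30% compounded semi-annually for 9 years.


Compound interest formula: A = P(1 + r/n)^(nt)
A = $19,000.00 × (1 + 0.083/2)^(2 × 9)
Growth factor: (1 + 0.083/2)^18 = 2.0790596
A = $19,000.00 × 2.0790596
A = $39,502.13

A = P(1 + r/n)^(nt) = $39,502.13


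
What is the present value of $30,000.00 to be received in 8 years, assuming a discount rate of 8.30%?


Present value formula: PV = FV / (1 + r)^t
PV = $30,000.00 / (1 + 0.083)^8
PV = $30,000.00 / 1.892464
PV = $15,852.35

PV = FV / (1 + r)^t = $15,852.35


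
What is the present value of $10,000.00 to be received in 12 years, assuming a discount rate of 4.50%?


Present value formula: PV = FV / (1 + r)^t
PV = $10,000.00 / (1 + 0.045)^12
PV = $10,000.00 / 1.695881
PV = $5,896.64

PV = FV / (1 + r)^t = $5,896.64


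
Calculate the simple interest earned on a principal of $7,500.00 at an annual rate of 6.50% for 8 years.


Simple interest formula: I = P × r × t
I = $7,500.00 × 0.065 × 8
I = $3,900.00

I = P × r × t = $3,900.00


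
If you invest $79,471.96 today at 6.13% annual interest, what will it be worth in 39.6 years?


Future value formula: FV = PV × (1 + r)^t
FV = $79,471.96 × (1 + 0.0613)^39.6
FV = $79,471.96 × 10.5485145
FV = $838,311.12

FV = PV × (1 + r)^t = $838,311.12


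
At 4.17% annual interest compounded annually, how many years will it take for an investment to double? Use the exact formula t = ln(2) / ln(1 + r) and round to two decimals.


Doubling condition: (1 + r)^t = 2
Take ln of both sides: t × ln(1 + r) = ln(2)
t = ln(2) / ln(1 + r)
t = 0.693147 / 0.040854
t = 16.97

t = ln(2) / ln(1 + r) = 16.97 years


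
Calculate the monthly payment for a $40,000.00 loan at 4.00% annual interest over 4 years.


Loan payment formula: PMT = PV × r / (1 − (1 + r)^(−n))
Monthly rate r = 0.04/12 ≈ 0.00333333, n = 48 months
Denominator: 1 − (1 + 0.04/12)^(−48) = 0.147629
PMT = $40,000.00 × (0.04/12) / 0.147629
PMT = $903.16 per month

PMT = PV × r / (1-(1+r)^(-n)) = $903.16/month


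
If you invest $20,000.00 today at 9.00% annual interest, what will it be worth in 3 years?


Future value formula: FV = PV × (1 + r)^t
FV = $20,000.00 × (1 + 0.09)^3
FV = $20,000.00 × 1.295029
FV = $25,900.58

FV = PV × (1 + r)^t = $25,900.58


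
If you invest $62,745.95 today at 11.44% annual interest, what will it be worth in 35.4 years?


Future value formula: FV = PV × (1 + r)^t
FV = $62,745.95 × (1 + 0.1144)^35.4
FV = $62,745.95 × 46.2652657
FV = $2,902,958.05

FV = PV × (1 + r)^t = $2,902,958.05


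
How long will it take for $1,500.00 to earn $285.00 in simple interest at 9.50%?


Rearrange the simple interest formula for t:
I = P × r × t  ⇒  t = I / (P × r)
t = $285.00 / ($1,500.00 × 0.095)
t = 2

t = I/(P×r) = 2 years


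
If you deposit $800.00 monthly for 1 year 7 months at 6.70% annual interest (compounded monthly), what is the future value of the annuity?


Future value of an ordinary annuity: FV = PMT × ((1 + r)^n − 1) / r
Monthly rate r = 0.067/12 ≈ 0.00558333, n = 19
FV = $800.00 × ((1 + 0.067/12)^19 − 1) / (0.067/12)
FV = $800.00 × 19.985643
FV = $15,988.51

FV = PMT × ((1+r)^n - 1)/r = $15,988.51


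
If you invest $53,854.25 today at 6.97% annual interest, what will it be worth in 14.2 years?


Future value formula: FV = PV × (1 + r)^t
FV = $53,854.25 × (1 + 0.0697)^14.2
FV = $53,854.25 × 2.6032768
FV = $140,197.52

FV = PV × (1 + r)^t = $140,197.52


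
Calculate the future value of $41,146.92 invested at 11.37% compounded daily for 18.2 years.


Compound interest formula: A = P(1 + r/n)^(nt)
A = $41,146.92 × (1 + 0.1137/365)^(365 × 18.2)
Growth factor: (1 + 0.1137/365)^6643 = 7.917043
A = $41,146.92 × 7.917043
A = $325,761.93

A = P(1 + r/n)^(nt) = $325,761.93


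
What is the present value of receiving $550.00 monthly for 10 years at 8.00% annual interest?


Present value of an ordinary annuity: PV = PMT × (1 − (1 + r)^(−n)) / r
Monthly rate r = 0.08/12 ≈ 0.00666667, n = 120
PV = $550.00 × (1 − (1 + 0.08/12)^(−120)) / (0.08/12)
PV = $550.00 × 82.421481
PV = $45,331.81

PV = PMT × (1-(1+r)^(-n))/r = $45,331.81


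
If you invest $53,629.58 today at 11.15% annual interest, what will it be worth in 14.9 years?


Future value formula: FV = PV × (1 + r)^t
FV = $53,629.58 × (1 + 0.1115)^14.9
FV = $53,629.58 × 4.831156
FV = $259,092.87

FV = PV × (1 + r)^t = $259,092.87


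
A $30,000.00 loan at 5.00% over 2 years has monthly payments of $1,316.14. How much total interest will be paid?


Total paid over the life of the loan = PMT × n.
Total paid = $1,316.14 × 24 = $31,587.36
Total interest = total paid − principal = $31,587.36 − $30,000.00 = $1,587.36

Total interest = (PMT × n) - PV = $1,587.36


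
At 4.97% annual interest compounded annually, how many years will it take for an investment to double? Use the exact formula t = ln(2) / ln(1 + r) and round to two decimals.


Doubling condition: (1 + r)^t = 2
Take ln of both sides: t × ln(1 + r) = ln(2)
t = ln(2) / ln(1 + r)
t = 0.693147 / 0.048504
t = 14.29

t = ln(2) / ln(1 + r) = 14.29 years


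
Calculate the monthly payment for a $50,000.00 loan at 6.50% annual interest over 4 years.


Loan payment formula: PMT = PV × r / (1 − (1 + r)^(−n))
Monthly rate r = 0.065/12 ≈ 0.00541667, n = 48 months
Denominator: 1 − (1 + 0.065/12)^(−48) = 0.228407
PMT = $50,000.00 × (0.065/12) / 0.228407
PMT = $1,185.75 per month

PMT = PV × r / (1-(1+r)^(-n)) = $1,185.75/month


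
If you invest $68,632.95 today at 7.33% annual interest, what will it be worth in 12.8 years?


Future value formula: FV = PV × (1 + r)^t
FV = $68,632.95 × (1 + 0.0733)^12.8
FV = $68,632.95 × 2.473036
FV = $169,731.76

FV = PV × (1 + r)^t = $169,731.76


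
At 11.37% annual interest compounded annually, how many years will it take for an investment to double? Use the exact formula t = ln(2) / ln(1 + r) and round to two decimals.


Doubling condition: (1 + r)^t = 2
Take ln of both sides: t × ln(1 + r) = ln(2)
t = ln(2) / ln(1 + r)
t = 0.693147 / 0.107688
t = 6.44

t = ln(2) / ln(1 + r) = 6.44 years


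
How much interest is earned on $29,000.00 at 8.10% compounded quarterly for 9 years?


Compound interest earned = final amount − principal.
A = P(1 + r/n)^(nt) = $29,000.00 × (1 + 0.081/4)^(4 × 9) = $59,680.95
Interest = A − P = $59,680.95 − $29,000.00 = $30,680.95

Interest = A - P = $30,680.95


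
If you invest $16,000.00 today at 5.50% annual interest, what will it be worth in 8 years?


Future value formula: FV = PV × (1 + r)^t
FV = $16,000.00 × (1 + 0.055)^8
FV = $16,000.00 × 1.5346865
FV = $24,554.98

FV = PV × (1 + r)^t = $24,554.98


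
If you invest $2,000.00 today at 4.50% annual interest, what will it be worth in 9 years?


Future value formula: FV = PV × (1 + r)^t
FV = $2,000.00 × (1 + 0.045)^9
FV = $2,000.00 × 1.486095
FV = $2,972.19

FV = PV × (1 + r)^t = $2,972.19


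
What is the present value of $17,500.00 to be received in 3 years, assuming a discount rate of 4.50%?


Present value formula: PV = FV / (1 + r)^t
PV = $17,500.00 / (1 + 0.045)^3
PV = $17,500.00 / 1.141166
PV = $15,335.19

PV = FV / (1 + r)^t = $15,335.19


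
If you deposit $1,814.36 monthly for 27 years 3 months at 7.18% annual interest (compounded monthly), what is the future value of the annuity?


Future value of an ordinary annuity: FV = PMT × ((1 + r)^n − 1) / r
Monthly rate r = 0.0718/12 ≈ 0.00598333, n = 327
FV = $1,814.36 × ((1 + 0.0718/12)^327 − 1) / (0.0718/12)
FV = $1,814.36 × 1008.426074
FV = $1,829,647.93

FV = PMT × ((1+r)^n - 1)/r = $1,829,647.93


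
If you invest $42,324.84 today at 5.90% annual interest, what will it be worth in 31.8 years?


Future value formula: FV = PV × (1 + r)^t
FV = $42,324.84 × (1 + 0.059)^31.8
FV = $42,324.84 × 6.1900126
FV = $261,991.29

FV = PV × (1 + r)^t = $261,991.29


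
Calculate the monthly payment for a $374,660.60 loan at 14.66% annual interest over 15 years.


Loan payment formula: PMT = PV × r / (1 − (1 + r)^(−n))
Monthly rate r = 0.1466/12 ≈ 0.01221667, n = 180 months
Denominator: 1 − (1 + 0.1466/12)^(−180) = 0.887598
PMT = $374,660.60 × (0.1466/12) / 0.887598
PMT = $5,156.73 per month

PMT = PV × r / (1-(1+r)^(-n)) = $5,156.73/month


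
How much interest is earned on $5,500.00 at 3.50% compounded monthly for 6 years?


Compound interest earned = final amount − principal.
A = P(1 + r/n)^(nt) = $5,500.00 × (1 + 0.035/12)^(12 × 6) = $6,783.16
Interest = A − P = $6,783.16 − $5,500.00 = $1,283.16

Interest = A - P = $1,283.16


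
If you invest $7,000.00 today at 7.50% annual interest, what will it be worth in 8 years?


Future value formula: FV = PV × (1 + r)^t
FV = $7,000.00 × (1 + 0.075)^8
FV = $7,000.00 × 1.7834778
FV = $12,484.34

FV = PV × (1 + r)^t = $12,484.34


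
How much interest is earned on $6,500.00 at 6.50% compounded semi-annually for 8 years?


Compound interest earned = final amount − principal.
A = P(1 + r/n)^(nt) = $6,500.00 × (1 + 0.065/2)^(2 × 8) = $10,843.12
Interest = A − P = $10,843.12 − $6,500.00 = $4,343.12

Interest = A - P = $4,343.12


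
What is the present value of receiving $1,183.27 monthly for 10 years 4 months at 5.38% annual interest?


Present value of an ordinary annuity: PV = PMT × (1 − (1 + r)^(−n)) / r
Monthly rate r = 0.0538/12 ≈ 0.00448333, n = 124
PV = $1,183.27 × (1 − (1 + 0.0538/12)^(−124)) / (0.0538/12)
PV = $1,183.27 × 94.962875
PV = $112,366.72

PV = PMT × (1-(1+r)^(-n))/r = $112,366.72


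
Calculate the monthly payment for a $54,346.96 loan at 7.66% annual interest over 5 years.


Loan payment formula: PMT = PV × r / (1 − (1 + r)^(−n))
Monthly rate r = 0.0766/12 ≈ 0.00638333, n = 60 months
Denominator: 1 − (1 + 0.0766/12)^(−60) = 0.317357
PMT = $54,346.96 × (0.0766/12) / 0.317357
PMT = $1,093.14 per month

PMT = PV × r / (1-(1+r)^(-n)) = $1,093.14/month


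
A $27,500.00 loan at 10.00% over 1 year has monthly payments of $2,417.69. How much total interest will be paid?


Total paid over the life of the loan = PMT × n.
Total paid = $2,417.69 × 12 = $29,012.28
Total interest = total paid − principal = $29,012.28 − $27,500.00 = $1,512.28

Total interest = (PMT × n) - PV = $1,512.28


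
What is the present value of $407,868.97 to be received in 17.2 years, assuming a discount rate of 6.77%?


Present value formula: PV = FV / (1 + r)^t
PV = $407,868.97 / (1 + 0.0677)^17.2
PV = $407,868.97 / 3.085510
PV = $132,188.51

PV = FV / (1 + r)^t = $132,188.51


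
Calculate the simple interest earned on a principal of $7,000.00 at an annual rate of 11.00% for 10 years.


Simple interest formula: I = P × r × t
I = $7,000.00 × 0.11 × 10
I = $7,700.00

I = P × r × t = $7,700.00


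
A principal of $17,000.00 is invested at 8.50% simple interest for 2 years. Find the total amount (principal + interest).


Total amount formula: A = P(1 + rt) = P + P·r·t
Interest: I = P × r × t = $17,000.00 × 0.085 × 2 = $2,890.00
A = P + I = $17,000.00 + $2,890.00 = $19,890.00

A = P + I = P(1 + rt) = $19,890.00


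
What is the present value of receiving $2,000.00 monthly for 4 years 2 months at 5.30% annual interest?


Present value of an ordinary annuity: PV = PMT × (1 − (1 + r)^(−n)) / r
Monthly rate r = 0.053/12 ≈ 0.00441667, n = 50
PV = $2,000.00 × (1 − (1 + 0.053/12)^(−50)) / (0.053/12)
PV = $2,000.00 × 44.775781
PV = $89,551.56

PV = PMT × (1-(1+r)^(-n))/r = $89,551.56


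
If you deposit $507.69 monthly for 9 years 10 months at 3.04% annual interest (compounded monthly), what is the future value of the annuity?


Future value of an ordinary annuity: FV = PMT × ((1 + r)^n − 1) / r
Monthly rate r = 0.0304/12 ≈ 0.00253333, n = 118
FV = $507.69 × ((1 + 0.0304/12)^118 − 1) / (0.0304/12)
FV = $507.69 × 137.332936
FV = $69,722.56

FV = PMT × ((1+r)^n - 1)/r = $69,722.56


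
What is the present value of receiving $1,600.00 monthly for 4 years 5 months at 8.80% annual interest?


Present value of an ordinary annuity: PV = PMT × (1 − (1 + r)^(−n)) / r
Monthly rate r = 0.088/12 ≈ 0.00733333, n = 53
PV = $1,600.00 × (1 − (1 + 0.088/12)^(−53)) / (0.088/12)
PV = $1,600.00 × 43.783313
PV = $70,053.30

PV = PMT × (1-(1+r)^(-n))/r = $70,053.30


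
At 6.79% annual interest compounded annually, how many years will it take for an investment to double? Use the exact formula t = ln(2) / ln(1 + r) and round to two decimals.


Doubling condition: (1 + r)^t = 2
Take ln of both sides: t × ln(1 + r) = ln(2)
t = ln(2) / ln(1 + r)
t = 0.693147 / 0.065694
t = 10.55

t = ln(2) / ln(1 + r) = 10.55 years


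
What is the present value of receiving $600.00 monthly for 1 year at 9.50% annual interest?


Present value of an ordinary annuity: PV = PMT × (1 − (1 + r)^(−n)) / r
Monthly rate r = 0.095/12 ≈ 0.00791667, n = 12
PV = $600.00 × (1 − (1 + 0.095/12)^(−12)) / (0.095/12)
PV = $600.00 × 11.404653
PV = $6,842.79

PV = PMT × (1-(1+r)^(-n))/r = $6,842.79


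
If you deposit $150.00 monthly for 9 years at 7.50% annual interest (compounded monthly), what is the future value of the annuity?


Future value of an ordinary annuity: FV = PMT × ((1 + r)^n − 1) / r
Monthly rate r = 0.075/12 = 0.00625, n = 108
FV = $150.00 × ((1 + 0.075/12)^108 − 1) / (0.075/12)
FV = $150.00 × 153.585857
FV = $23,037.88

FV = PMT × ((1+r)^n - 1)/r = $23,037.88


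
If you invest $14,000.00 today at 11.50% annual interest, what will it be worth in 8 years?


Future value formula: FV = PV × (1 + r)^t
FV = $14,000.00 × (1 + 0.115)^8
FV = $14,000.00 × 2.388905
FV = $33,444.67

FV = PV × (1 + r)^t = $33,444.67


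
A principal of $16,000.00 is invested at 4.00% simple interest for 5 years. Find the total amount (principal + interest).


Total amount formula: A = P(1 + rt) = P + P·r·t
Interest: I = P × r × t = $16,000.00 × 0.04 × 5 = $3,200.00
A = P + I = $16,000.00 + $3,200.00 = $19,200.00

A = P + I = P(1 + rt) = $19,200.00


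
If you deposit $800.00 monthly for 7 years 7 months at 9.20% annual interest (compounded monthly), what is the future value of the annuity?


Future value of an ordinary annuity: FV = PMT × ((1 + r)^n − 1) / r
Monthly rate r = 0.092/12 ≈ 0.00766667, n = 91
FV = $800.00 × ((1 + 0.092/12)^91 − 1) / (0.092/12)
FV = $800.00 × 130.920109
FV = $104,736.09

FV = PMT × ((1+r)^n - 1)/r = $104,736.09


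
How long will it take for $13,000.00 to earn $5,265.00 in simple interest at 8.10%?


Rearrange the simple interest formula for t:
I = P × r × t  ⇒  t = I / (P × r)
t = $5,265.00 / ($13,000.00 × 0.081)
t = 5

t = I/(P×r) = 5 years


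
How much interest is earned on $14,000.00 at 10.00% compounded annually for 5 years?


Compound interest earned = final amount − principal.
A = P(1 + r/n)^(nt) = $14,000.00 × (1 + 0.1/1)^(1 × 5) = $22,547.14
Interest = A − P = $22,547.14 − $14,000.00 = $8,547.14

Interest = A - P = $8,547.14


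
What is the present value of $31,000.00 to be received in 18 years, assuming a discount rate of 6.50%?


Present value formula: PV = FV / (1 + r)^t
PV = $31,000.00 / (1 + 0.065)^18
PV = $31,000.00 / 3.106654
PV = $9,978.58

PV = FV / (1 + r)^t = $9,978.58


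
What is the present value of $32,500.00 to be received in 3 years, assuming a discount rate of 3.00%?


Present value formula: PV = FV / (1 + r)^t
PV = $32,500.00 / (1 + 0.03)^3
PV = $32,500.00 / 1.092727
PV = $29,742.10

PV = FV / (1 + r)^t = $29,742.10


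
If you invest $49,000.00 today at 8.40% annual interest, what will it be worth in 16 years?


Future value formula: FV = PV × (1 + r)^t
FV = $49,000.00 × (1 + 0.084)^16
FV = $49,000.00 × 3.6346995
FV = $178,100.28

FV = PV × (1 + r)^t = $178,100.28


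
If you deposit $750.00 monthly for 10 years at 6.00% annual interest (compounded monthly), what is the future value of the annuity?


Future value of an ordinary annuity: FV = PMT × ((1 + r)^n − 1) / r
Monthly rate r = 0.06/12 = 0.005, n = 120
FV = $750.00 × ((1 + 0.06/12)^120 − 1) / (0.06/12)
FV = $750.00 × 163.879347
FV = $122,909.51

FV = PMT × ((1+r)^n - 1)/r = $122,909.51


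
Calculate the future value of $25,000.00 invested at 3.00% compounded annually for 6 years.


Compound interest formula: A = P(1 + r/n)^(nt)
A = $25,000.00 × (1 + 0.03/1)^(1 × 6)
Growth factor: (1 + 0.03/1)^6 = 1.1940523
A = $25,000.00 × 1.1940523
A = $29,851.31

A = P(1 + r/n)^(nt) = $29,851.31


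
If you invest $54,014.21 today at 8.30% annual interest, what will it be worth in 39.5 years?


Future value formula: FV = PV × (1 + r)^t
FV = $54,014.21 × (1 + 0.083)^39.5
FV = $54,014.21 × 23.3251281
FV = $1,259,888.37

FV = PV × (1 + r)^t = $1,259,888.37


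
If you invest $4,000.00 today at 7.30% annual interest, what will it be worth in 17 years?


Future value formula: FV = PV × (1 + r)^t
FV = $4,000.00 × (1 + 0.073)^17
FV = $4,000.00 × 3.312800
FV = $13,251.20

FV = PV × (1 + r)^t = $13,251.20


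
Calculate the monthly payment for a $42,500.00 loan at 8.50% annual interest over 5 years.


Loan payment formula: PMT = PV × r / (1 − (1 + r)^(−n))
Monthly rate r = 0.085/12 ≈ 0.00708333, n = 60 months
Denominator: 1 − (1 + 0.085/12)^(−60) = 0.345250
PMT = $42,500.00 × (0.085/12) / 0.345250
PMT = $871.95 per month

PMT = PV × r / (1-(1+r)^(-n)) = $871.95/month
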